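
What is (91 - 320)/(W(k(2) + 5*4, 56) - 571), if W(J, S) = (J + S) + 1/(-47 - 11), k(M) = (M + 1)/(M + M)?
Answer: 26564/57335 ≈ 0.46331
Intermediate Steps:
k(M) = (1 + M)/(2*M) (k(M) = (1 + M)/((2*M)) = (1 + M)*(1/(2*M)) = (1 + M)/(2*M))
W(J, S) = -1/58 + J + S (W(J, S) = (J + S) + 1/(-58) = (J + S) - 1/58 = -1/58 + J + S)
(91 - 320)/(W(k(2) + 5*4, 56) - 571) = (91 - 320)/((-1/58 + ((½)*(1 + 2)/2 + 5*4) + 56) - 571) = -229/((-1/58 + ((½)*(½)*3 + 20) + 56) - 571) = -229/((-1/58 + (¾ + 20) + 56) - 571) = -229/((-1/58 + 83/4 + 56) - 571) = -229/(8901/116 - 571) = -229/(-57335/116) = -229*(-116/57335) = 26564/57335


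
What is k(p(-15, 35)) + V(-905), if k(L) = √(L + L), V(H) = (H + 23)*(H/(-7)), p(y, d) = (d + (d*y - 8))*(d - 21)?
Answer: -114030 + 2*I*√3486 ≈ -1.1403e+5 + 118.08*I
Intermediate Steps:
p(y, d) = (-21 + d)*(-8 + d + d*y) (p(y, d) = (d + (-8 + d*y))*(-21 + d) = (-8 + d + d*y)*(-21 + d) = (-21 + d)*(-8 + d + d*y))
V(H) = -H*(23 + H)/7 (V(H) = (23 + H)*(H*(-⅐)) = (23 + H)*(-H/7) = -H*(23 + H)/7)
k(L) = √2*√L (k(L) = √(2*L) = √2*√L)
k(p(-15, 35)) + V(-905) = √2*√(168 + 35² - 29*35 - 15*35² - 21*35*(-15)) - ⅐*(-905)*(23 - 905) = √2*√(168 + 1225 - 1015 - 15*1225 + 11025) - ⅐*(-905)*(-882) = √2*√(168 + 1225 - 1015 - 18375 + 11025) - 114030 = √2*√(-6972) - 114030 = √2*(2*I*√1743) - 114030 = 2*I*√3486 - 114030 = -114030 + 2*I*√3486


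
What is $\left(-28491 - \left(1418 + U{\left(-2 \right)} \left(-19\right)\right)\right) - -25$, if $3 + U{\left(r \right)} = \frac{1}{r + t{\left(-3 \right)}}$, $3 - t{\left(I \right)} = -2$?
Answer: $- \frac{89804}{3} \approx -29935.0$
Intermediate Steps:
$t{\left(I \right)} = 5$ ($t{\left(I \right)} = 3 - -2 = 3 + 2 = 5$)
$U{\left(r \right)} = -3 + \frac{1}{5 + r}$ ($U{\left(r \right)} = -3 + \frac{1}{r + 5} = -3 + \frac{1}{5 + r}$)
$\left(-28491 - \left(1418 + U{\left(-2 \right)} \left(-19\right)\right)\right) - -25 = \left(-28491 - \left(1418 + \frac{-14 - -6}{5 - 2} \left(-19\right)\right)\right) - -25 = \left(-28491 - \left(1418 + \frac{-14 + 6}{3} \left(-19\right)\right)\right) + \left(-12513 + 12538\right) = \left(-28491 - \left(1418 + \frac{1}{3} \left(-8\right) \left(-19\right)\right)\right) + 25 = \left(-28491 - \left(1418 + \frac{152}{3}\right)\right) + 25 = \left(-28491 - \frac{4406}{3}\right) + 25 = - \frac{89879}{3} + 25 = - \frac{89804}{3}$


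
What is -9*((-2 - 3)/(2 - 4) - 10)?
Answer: 135/2 ≈ 67.500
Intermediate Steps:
-9*((-2 - 3)/(2 - 4) - 10) = -9*(-5/(-2) - 10) = -9*(-5*(-½) - 10) = -9*(5/2 - 10) = -9*(-15/2) = 135/2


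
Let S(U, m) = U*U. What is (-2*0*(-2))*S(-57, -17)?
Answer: 0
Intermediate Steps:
S(U, m) = U**2
(-2*0*(-2))*S(-57, -17) = (-2*0*(-2))*(-57)**2 = (0*(-2))*3249 = 0*3249 = 0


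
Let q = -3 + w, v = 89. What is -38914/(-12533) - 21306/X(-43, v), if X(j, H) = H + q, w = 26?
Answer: -131334865/701848 ≈ -187.13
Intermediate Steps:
q = 23 (q = -3 + 26 = 23)
X(j, H) = 23 + H (X(j, H) = H + 23 = 23 + H)
-38914/(-12533) - 21306/X(-43, v) = -38914/(-12533) - 21306/(23 + 89) = -38914*(-1/12533) - 21306/112 = 38914/12533 - 21306*1/112 = 38914/12533 - 10653/56 = -131334865/701848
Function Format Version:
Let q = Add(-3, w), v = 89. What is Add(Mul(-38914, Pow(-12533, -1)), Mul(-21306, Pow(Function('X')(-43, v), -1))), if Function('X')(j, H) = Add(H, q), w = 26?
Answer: Rational(-131334865, 701848) ≈ -187.13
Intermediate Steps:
q = 23 (q = Add(-3, 26) = 23)
Function('X')(j, H) = Add(23, H) (Function('X')(j, H) = Add(H, 23) = Add(23, H))
Add(Mul(-38914, Pow(-12533, -1)), Mul(-21306, Pow(Function('X')(-43, v), -1))) = Add(Mul(-38914, Pow(-12533, -1)), Mul(-21306, Pow(Add(23, 89), -1))) = Add(Mul(-38914, Rational(-1, 12533)), Mul(-21306, Pow(112, -1))) = Add(Rational(38914, 12533), Mul(-21306, Rational(1, 112))) = Add(Rational(38914, 12533), Rational(-10653, 56)) = Rational(-131334865, 701848)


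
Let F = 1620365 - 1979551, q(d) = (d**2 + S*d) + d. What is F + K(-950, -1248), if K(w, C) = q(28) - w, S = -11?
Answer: -357732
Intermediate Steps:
q(d) = d**2 - 10*d (q(d) = (d**2 - 11*d) + d = d**2 - 10*d)
F = -359186
K(w, C) = 504 - w (K(w, C) = 28*(-10 + 28) - w = 28*18 - w = 504 - w)
F + K(-950, -1248) = -359186 + (504 - 1*(-950)) = -359186 + (504 + 950) = -359186 + 1454 = -357732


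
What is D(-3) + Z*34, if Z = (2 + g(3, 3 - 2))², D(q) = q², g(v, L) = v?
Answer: 859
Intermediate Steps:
Z = 25 (Z = (2 + 3)² = 5² = 25)
D(-3) + Z*34 = (-3)² + 25*34 = 9 + 850 = 859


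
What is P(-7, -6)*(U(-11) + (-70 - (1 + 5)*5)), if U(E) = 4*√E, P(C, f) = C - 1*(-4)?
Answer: 300 - 12*I*√11 ≈ 300.0 - 39.799*I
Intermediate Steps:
P(C, f) = 4 + C (P(C, f) = C + 4 = 4 + C)
P(-7, -6)*(U(-11) + (-70 - (1 + 5)*5)) = (4 - 7)*(4*√(-11) + (-70 - (1 + 5)*5)) = -3*(4*(I*√11) + (-70 - 6*5)) = -3*(4*I*√11 + (-70 - 1*30)) = -3*(4*I*√11 + (-70 - 30)) = -3*(4*I*√11 - 100) = -3*(-100 + 4*I*√11) = 300 - 12*I*√11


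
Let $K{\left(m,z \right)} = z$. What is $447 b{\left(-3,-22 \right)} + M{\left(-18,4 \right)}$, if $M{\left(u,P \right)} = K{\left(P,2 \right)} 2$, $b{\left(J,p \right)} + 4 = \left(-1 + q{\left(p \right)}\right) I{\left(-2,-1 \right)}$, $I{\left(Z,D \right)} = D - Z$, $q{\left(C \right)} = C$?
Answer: $-12065$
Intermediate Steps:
$b{\left(J,p \right)} = -5 + p$ ($b{\left(J,p \right)} = -4 + \left(-1 + p\right) \left(-1 - -2\right) = -4 + \left(-1 + p\right) \left(-1 + 2\right) = -4 + \left(-1 + p\right) 1 = -4 + \left(-1 + p\right) = -5 + p$)
$M{\left(u,P \right)} = 4$ ($M{\left(u,P \right)} = 2 \cdot 2 = 4$)
$447 b{\left(-3,-22 \right)} + M{\left(-18,4 \right)} = 447 \left(-5 - 22\right) + 4 = 447 \left(-27\right) + 4 = -12069 + 4 = -12065$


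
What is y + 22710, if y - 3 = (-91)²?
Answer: 30994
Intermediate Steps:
y = 8284 (y = 3 + (-91)² = 3 + 8281 = 8284)
y + 22710 = 8284 + 22710 = 30994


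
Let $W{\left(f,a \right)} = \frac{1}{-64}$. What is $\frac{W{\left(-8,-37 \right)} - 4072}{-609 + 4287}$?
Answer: $- \frac{260609}{235392} \approx -1.1071$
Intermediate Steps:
$W{\left(f,a \right)} = - \frac{1}{64}$
$\frac{W{\left(-8,-37 \right)} - 4072}{-609 + 4287} = \frac{- \frac{1}{64} - 4072}{-609 + 4287} = - \frac{260609}{64 \cdot 3678} = \left(- \frac{260609}{64}\right) \frac{1}{3678} = - \frac{260609}{235392}$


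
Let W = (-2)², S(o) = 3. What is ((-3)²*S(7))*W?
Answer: 108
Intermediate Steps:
W = 4
((-3)²*S(7))*W = ((-3)²*3)*4 = (9*3)*4 = 27*4 = 108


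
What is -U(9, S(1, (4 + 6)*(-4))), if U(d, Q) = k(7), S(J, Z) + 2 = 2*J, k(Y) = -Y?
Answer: 7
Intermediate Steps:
S(J, Z) = -2 + 2*J
U(d, Q) = -7 (U(d, Q) = -1*7 = -7)
-U(9, S(1, (4 + 6)*(-4))) = -1*(-7) = 7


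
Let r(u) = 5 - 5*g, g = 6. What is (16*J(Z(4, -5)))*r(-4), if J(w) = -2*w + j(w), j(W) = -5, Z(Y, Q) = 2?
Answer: 3600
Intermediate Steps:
J(w) = -5 - 2*w (J(w) = -2*w - 5 = -5 - 2*w)
r(u) = -25 (r(u) = 5 - 5*6 = 5 - 30 = -25)
(16*J(Z(4, -5)))*r(-4) = (16*(-5 - 2*2))*(-25) = (16*(-5 - 4))*(-25) = (16*(-9))*(-25) = -144*(-25) = 3600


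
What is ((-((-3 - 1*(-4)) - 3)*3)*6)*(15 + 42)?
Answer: 2052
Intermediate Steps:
((-((-3 - 1*(-4)) - 3)*3)*6)*(15 + 42) = ((-((-3 + 4) - 3)*3)*6)*57 = ((-(1 - 3)*3)*6)*57 = ((-1*(-2)*3)*6)*57 = ((2*3)*6)*57 = (6*6)*57 = 36*57 = 2052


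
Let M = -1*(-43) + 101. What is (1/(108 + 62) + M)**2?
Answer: 599319361/28900 ≈ 20738.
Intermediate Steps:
M = 144 (M = 43 + 101 = 144)
(1/(108 + 62) + M)**2 = (1/(108 + 62) + 144)**2 = (1/170 + 144)**2 = (24481/170)**2 = 599319361/28900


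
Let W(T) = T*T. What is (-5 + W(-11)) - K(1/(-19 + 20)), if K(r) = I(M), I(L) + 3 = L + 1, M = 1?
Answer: 117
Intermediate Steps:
I(L) = -2 + L (I(L) = -3 + (L + 1) = -3 + (1 + L) = -2 + L)
W(T) = T**2
K(r) = -1 (K(r) = -2 + 1 = -1)
(-5 + W(-11)) - K(1/(-19 + 20)) = (-5 + (-11)**2) - 1*(-1) = (-5 + 121) + 1 = 116 + 1 = 117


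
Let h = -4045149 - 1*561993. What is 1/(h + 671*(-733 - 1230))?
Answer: -1/5924315 ≈ -1.6880e-7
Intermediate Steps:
h = -4607142 (h = -4045149 - 561993 = -4607142)
1/(h + 671*(-733 - 1230)) = 1/(-4607142 + 671*(-733 - 1230)) = 1/(-4607142 + 671*(-1963)) = 1/(-4607142 - 1317173) = 1/(-5924315) = -1/5924315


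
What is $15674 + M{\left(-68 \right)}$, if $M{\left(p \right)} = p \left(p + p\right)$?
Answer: $24922$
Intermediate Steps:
$M{\left(p \right)} = 2 p^{2}$ ($M{\left(p \right)} = p 2 p = 2 p^{2}$)
$15674 + M{\left(-68 \right)} = 15674 + 2 \left(-68\right)^{2} = 15674 + 2 \cdot 4624 = 15674 + 9248 = 24922$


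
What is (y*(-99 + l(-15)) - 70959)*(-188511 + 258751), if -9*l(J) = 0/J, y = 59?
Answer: -5394432000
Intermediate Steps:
l(J) = 0 (l(J) = -0/J = -⅑*0 = 0)
(y*(-99 + l(-15)) - 70959)*(-188511 + 258751) = (59*(-99 + 0) - 70959)*(-188511 + 258751) = (59*(-99) - 70959)*70240 = (-5841 - 70959)*70240 = -76800*70240 = -5394432000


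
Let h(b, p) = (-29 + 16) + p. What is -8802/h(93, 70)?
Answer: -2934/19 ≈ -154.42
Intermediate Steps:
h(b, p) = -13 + p
-8802/h(93, 70) = -8802/(-13 + 70) = -8802/57 = -8802*1/57 = -2934/19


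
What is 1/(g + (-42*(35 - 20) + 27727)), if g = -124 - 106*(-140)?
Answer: 1/41813 ≈ 2.3916e-5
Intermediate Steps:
g = 14716 (g = -124 + 14840 = 14716)
1/(g + (-42*(35 - 20) + 27727)) = 1/(14716 + (-42*(35 - 20) + 27727)) = 1/(14716 + (-42*15 + 27727)) = 1/(14716 + (-630 + 27727)) = 1/(14716 + 27097) = 1/41813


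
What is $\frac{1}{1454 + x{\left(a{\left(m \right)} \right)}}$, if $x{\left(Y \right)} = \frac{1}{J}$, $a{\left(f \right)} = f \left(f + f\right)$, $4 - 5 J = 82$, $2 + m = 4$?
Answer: $\frac{78}{113407} \approx 0.00068779$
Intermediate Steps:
$m = 2$ ($m = -2 + 4 = 2$)
$J = - \frac{78}{5}$ ($J = \frac{4}{5} - \frac{82}{5} = - \frac{78}{5} \approx -15.6$)
$a{\left(f \right)} = 2 f^{2}$ ($a{\left(f \right)} = f 2 f = 2 f^{2}$)
$x{\left(Y \right)} = - \frac{5}{78}$ ($x{\left(Y \right)} = \frac{1}{- \frac{78}{5}} = - \frac{5}{78}$)
$\frac{1}{1454 + x{\left(a{\left(m \right)} \right)}} = \frac{1}{1454 - \frac{5}{78}} = \frac{1}{\frac{113407}{78}} = \frac{78}{113407}$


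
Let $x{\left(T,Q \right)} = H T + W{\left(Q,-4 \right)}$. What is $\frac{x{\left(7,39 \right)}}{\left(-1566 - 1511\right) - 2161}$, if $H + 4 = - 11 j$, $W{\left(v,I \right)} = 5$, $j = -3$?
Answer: $- \frac{104}{2619} \approx -0.03971$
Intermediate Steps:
$H = 29$ ($H = -4 - -33 = -4 + 33 = 29$)
$x{\left(T,Q \right)} = 5 + 29 T$ ($x{\left(T,Q \right)} = 29 T + 5 = 5 + 29 T$)
$\frac{x{\left(7,39 \right)}}{\left(-1566 - 1511\right) - 2161} = \frac{5 + 29 \cdot 7}{\left(-1566 - 1511\right) - 2161} = \frac{5 + 203}{-3077 - 2161} = \frac{208}{-5238} = 208 \left(- \frac{1}{5238}\right) = - \frac{104}{2619}$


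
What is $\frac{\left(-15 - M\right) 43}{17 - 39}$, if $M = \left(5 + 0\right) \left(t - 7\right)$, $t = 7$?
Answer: $\frac{645}{22} \approx 29.318$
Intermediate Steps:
$M = 0$ ($M = \left(5 + 0\right) \left(7 - 7\right) = 5 \cdot 0 = 0$)
$\frac{\left(-15 - M\right) 43}{17 - 39} = \frac{\left(-15 - 0\right) 43}{17 - 39} = \frac{\left(-15 + 0\right) 43}{-22} = \left(-15\right) 43 \left(- \frac{1}{22}\right) = \left(-645\right) \left(- \frac{1}{22}\right) = \frac{645}{22}$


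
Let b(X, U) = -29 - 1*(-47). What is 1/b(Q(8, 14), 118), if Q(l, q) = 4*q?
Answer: 1/18 ≈ 0.055556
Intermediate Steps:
b(X, U) = 18 (b(X, U) = -29 + 47 = 18)
1/b(Q(8, 14), 118) = 1/18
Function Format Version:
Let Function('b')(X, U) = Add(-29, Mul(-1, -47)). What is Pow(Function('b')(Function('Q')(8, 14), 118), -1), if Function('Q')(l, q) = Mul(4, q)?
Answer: Rational(1, 18) ≈ 0.055556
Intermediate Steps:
Function('b')(X, U) = 18 (Function('b')(X, U) = Add(-29, 47) = 18)
Pow(Function('b')(Function('Q')(8, 14), 118), -1) = Pow(18, -1) = Rational(1, 18)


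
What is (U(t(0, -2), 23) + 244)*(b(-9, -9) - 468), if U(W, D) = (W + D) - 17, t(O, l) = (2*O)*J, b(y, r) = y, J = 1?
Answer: -119250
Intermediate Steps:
t(O, l) = 2*O (t(O, l) = (2*O)*1 = 2*O)
U(W, D) = -17 + D + W (U(W, D) = (D + W) - 17 = -17 + D + W)
(U(t(0, -2), 23) + 244)*(b(-9, -9) - 468) = ((-17 + 23 + 2*0) + 244)*(-9 - 468) = ((-17 + 23 + 0) + 244)*(-477) = (6 + 244)*(-477) = 250*(-477) = -119250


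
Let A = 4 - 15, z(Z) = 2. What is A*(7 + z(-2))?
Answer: -99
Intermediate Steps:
A = -11
A*(7 + z(-2)) = -11*(7 + 2) = -11*9 = -99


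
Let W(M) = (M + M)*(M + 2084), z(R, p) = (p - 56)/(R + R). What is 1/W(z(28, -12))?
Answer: -98/495703 ≈ -0.00019770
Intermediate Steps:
z(R, p) = (-56 + p)/(2*R) (z(R, p) = (-56 + p)/((2*R)) = (-56 + p)*(1/(2*R)) = (-56 + p)/(2*R))
W(M) = 2*M*(2084 + M) (W(M) = (2*M)*(2084 + M) = 2*M*(2084 + M))
1/W(z(28, -12)) = 1/(2*((1/2)*(-56 - 12)/28)*(2084 + (1/2)*(-56 - 12)/28)) = 1/(2*((1/2)*(1/28)*(-68))*(2084 + (1/2)*(1/28)*(-68))) = 1/(2*(-17/14)*(2084 - 17/14)) = 1/(2*(-17/14)*(29159/14)) = 1/(-495703/98) = -98/495703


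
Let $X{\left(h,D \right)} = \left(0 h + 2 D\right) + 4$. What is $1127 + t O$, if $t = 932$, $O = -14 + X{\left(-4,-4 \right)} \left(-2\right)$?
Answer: $-4465$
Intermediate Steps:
$X{\left(h,D \right)} = 4 + 2 D$ ($X{\left(h,D \right)} = \left(0 + 2 D\right) + 4 = 2 D + 4 = 4 + 2 D$)
$O = -6$ ($O = -14 + \left(4 + 2 \left(-4\right)\right) \left(-2\right) = -14 + \left(4 - 8\right) \left(-2\right) = -14 - -8 = -14 + 8 = -6$)
$1127 + t O = 1127 + 932 \left(-6\right) = 1127 - 5592 = -4465$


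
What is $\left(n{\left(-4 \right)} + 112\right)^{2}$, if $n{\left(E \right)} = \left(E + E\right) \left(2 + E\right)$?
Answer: $16384$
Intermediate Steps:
$n{\left(E \right)} = 2 E \left(2 + E\right)$
$\left(n{\left(-4 \right)} + 112\right)^{2} = \left(2 \left(-4\right) \left(2 - 4\right) + 112\right)^{2} = \left(2 \left(-4\right) \left(-2\right) + 112\right)^{2} = \left(16 + 112\right)^{2} = 128^{2} = 16384$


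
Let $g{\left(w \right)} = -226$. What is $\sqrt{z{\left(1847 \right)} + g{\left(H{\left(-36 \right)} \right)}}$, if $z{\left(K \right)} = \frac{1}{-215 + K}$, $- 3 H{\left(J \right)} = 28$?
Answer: $\frac{i \sqrt{37620762}}{408} \approx 15.033 i$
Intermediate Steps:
$H{\left(J \right)} = - \frac{28}{3}$ ($H{\left(J \right)} = \left(- \frac{1}{3}\right) 28 = - \frac{28}{3}$)
$\sqrt{z{\left(1847 \right)} + g{\left(H{\left(-36 \right)} \right)}} = \sqrt{\frac{1}{-215 + 1847} - 226} = \sqrt{\frac{1}{1632} - 226} = \sqrt{- \frac{368831}{1632}} = \frac{i \sqrt{37620762}}{408}$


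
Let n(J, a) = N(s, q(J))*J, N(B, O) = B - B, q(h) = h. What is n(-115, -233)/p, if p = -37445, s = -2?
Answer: 0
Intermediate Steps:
N(B, O) = 0
n(J, a) = 0 (n(J, a) = 0*J = 0)
n(-115, -233)/p = 0/(-37445) = 0*(-1/37445) = 0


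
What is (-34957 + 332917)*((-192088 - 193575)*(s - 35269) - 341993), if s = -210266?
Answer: 28214852231267520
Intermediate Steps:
(-34957 + 332917)*((-192088 - 193575)*(s - 35269) - 341993) = (-34957 + 332917)*((-192088 - 193575)*(-210266 - 35269) - 341993) = 297960*(-385663*(-245535) - 341993) = 297960*(94693764705 - 341993) = 297960*94693422712 = 28214852231267520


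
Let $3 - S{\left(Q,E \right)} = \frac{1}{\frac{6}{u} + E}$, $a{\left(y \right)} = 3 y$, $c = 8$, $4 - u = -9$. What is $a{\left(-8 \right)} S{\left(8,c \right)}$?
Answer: $- \frac{3804}{55} \approx -69.164$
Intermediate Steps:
$u = 13$ ($u = 4 - -9 = 4 + 9 = 13$)
$S{\left(Q,E \right)} = 3 - \frac{1}{\frac{6}{13} + E}$
$a{\left(-8 \right)} S{\left(8,c \right)} = 3 \left(-8\right) \frac{5 + 39 \cdot 8}{6 + 13 \cdot 8} = - 24 \frac{5 + 312}{6 + 104} = - 24 \cdot \frac{1}{110} \cdot 317 = \left(-24\right) \frac{317}{110} = - \frac{3804}{55}$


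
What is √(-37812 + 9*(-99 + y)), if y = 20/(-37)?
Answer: I*√52991067/37 ≈ 196.74*I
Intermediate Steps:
y = -20/37 (y = 20*(-1/37) = -20/37 ≈ -0.54054)
√(-37812 + 9*(-99 + y)) = √(-37812 + 9*(-99 - 20/37)) = √(-37812 + 9*(-3683/37)) = √(-37812 - 33147/37) = √(-1432191/37) = I*√52991067/37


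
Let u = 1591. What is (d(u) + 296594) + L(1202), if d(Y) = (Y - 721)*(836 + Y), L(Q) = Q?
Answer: 2409286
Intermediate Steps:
d(Y) = (-721 + Y)*(836 + Y)
(d(u) + 296594) + L(1202) = ((-602756 + 1591**2 + 115*1591) + 296594) + 1202 = ((-602756 + 2531281 + 182965) + 296594) + 1202 = (2111490 + 296594) + 1202 = 2408084 + 1202 = 2409286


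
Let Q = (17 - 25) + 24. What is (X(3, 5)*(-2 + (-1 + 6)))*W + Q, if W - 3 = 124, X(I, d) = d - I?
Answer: 778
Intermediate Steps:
W = 127 (W = 3 + 124 = 127)
Q = 16 (Q = -8 + 24 = 16)
(X(3, 5)*(-2 + (-1 + 6)))*W + Q = ((5 - 1*3)*(-2 + (-1 + 6)))*127 + 16 = ((5 - 3)*(-2 + 5))*127 + 16 = (2*3)*127 + 16 = 6*127 + 16 = 762 + 16 = 778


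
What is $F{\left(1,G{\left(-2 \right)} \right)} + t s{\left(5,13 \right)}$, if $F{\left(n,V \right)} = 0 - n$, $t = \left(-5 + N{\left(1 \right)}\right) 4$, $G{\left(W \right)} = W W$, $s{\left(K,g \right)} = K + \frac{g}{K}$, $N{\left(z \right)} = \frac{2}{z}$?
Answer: $- \frac{461}{5} \approx -92.2$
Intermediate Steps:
$G{\left(W \right)} = W^{2}$
$t = -12$ ($t = \left(-5 + \frac{2}{1}\right) 4 = \left(-5 + 2 \cdot 1\right) 4 = \left(-5 + 2\right) 4 = \left(-3\right) 4 = -12$)
$F{\left(n,V \right)} = - n$
$F{\left(1,G{\left(-2 \right)} \right)} + t s{\left(5,13 \right)} = \left(-1\right) 1 - 12 \left(5 + \frac{13}{5}\right) = -1 - 12 \left(5 + 13 \cdot \frac{1}{5}\right) = -1 - 12 \left(5 + \frac{13}{5}\right) = -1 - \frac{456}{5} = - \frac{461}{5}$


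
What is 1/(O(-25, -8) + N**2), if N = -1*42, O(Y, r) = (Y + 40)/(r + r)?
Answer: 16/28209 ≈ 0.00056720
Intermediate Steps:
O(Y, r) = (40 + Y)/(2*r) (O(Y, r) = (40 + Y)/((2*r)) = (40 + Y)*(1/(2*r)) = (40 + Y)/(2*r))
N = -42
1/(O(-25, -8) + N**2) = 1/((1/2)*(40 - 25)/(-8) + (-42)**2) = 1/((1/2)*(-1/8)*15 + 1764) = 1/(-15/16 + 1764) = 1/(28209/16) = 16/28209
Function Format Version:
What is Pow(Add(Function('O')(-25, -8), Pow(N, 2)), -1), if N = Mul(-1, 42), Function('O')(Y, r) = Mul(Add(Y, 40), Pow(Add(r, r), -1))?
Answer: Rational(16, 28209) ≈ 0.00056720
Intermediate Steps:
Function('O')(Y, r) = Mul(Rational(1, 2), Pow(r, -1), Add(40, Y)) (Function('O')(Y, r) = Mul(Add(40, Y), Pow(Mul(2, r), -1)) = Mul(Add(40, Y), Mul(Rational(1, 2), Pow(r, -1))) = Mul(Rational(1, 2), Pow(r, -1), Add(40, Y)))
N = -42
Pow(Add(Function('O')(-25, -8), Pow(N, 2)), -1) = Pow(Add(Mul(Rational(1, 2), Pow(-8, -1), Add(40, -25)), Pow(-42, 2)), -1) = Pow(Add(Mul(Rational(1, 2), Rational(-1, 8), 15), 1764), -1) = Pow(Add(Rational(-15, 16), 1764), -1) = Pow(Rational(28209, 16), -1) = Rational(16, 28209)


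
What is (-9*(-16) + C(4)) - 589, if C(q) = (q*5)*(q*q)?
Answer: -125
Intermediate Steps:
C(q) = 5*q³ (C(q) = (5*q)*q² = 5*q³)
(-9*(-16) + C(4)) - 589 = (-9*(-16) + 5*4³) - 589 = (144 + 5*64) - 589 = (144 + 320) - 589 = 464 - 589 = -125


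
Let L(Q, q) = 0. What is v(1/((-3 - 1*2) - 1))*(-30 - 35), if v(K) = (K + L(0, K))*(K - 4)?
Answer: -1625/36 ≈ -45.139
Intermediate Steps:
v(K) = K*(-4 + K) (v(K) = (K + 0)*(K - 4) = K*(-4 + K))
v(1/((-3 - 1*2) - 1))*(-30 - 35) = ((-4 + 1/((-3 - 1*2) - 1))/((-3 - 1*2) - 1))*(-30 - 35) = ((-4 + 1/((-3 - 2) - 1))/((-3 - 2) - 1))*(-65) = ((-4 + 1/(-5 - 1))/(-5 - 1))*(-65) = ((-4 + 1/(-6))/(-6))*(-65) = -(-4 - ⅙)/6*(-65) = -⅙*(-25/6)*(-65) = (25/36)*(-65) = -1625/36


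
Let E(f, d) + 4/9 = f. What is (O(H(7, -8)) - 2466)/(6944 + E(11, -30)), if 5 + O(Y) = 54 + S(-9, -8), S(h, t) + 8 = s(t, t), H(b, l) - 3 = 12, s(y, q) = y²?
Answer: -21249/62591 ≈ -0.33949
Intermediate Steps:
H(b, l) = 15 (H(b, l) = 3 + 12 = 15)
E(f, d) = -4/9 + f
S(h, t) = -8 + t²
O(Y) = 105 (O(Y) = -5 + (54 + (-8 + (-8)²)) = -5 + (54 + (-8 + 64)) = -5 + (54 + 56) = -5 + 110 = 105)
(O(H(7, -8)) - 2466)/(6944 + E(11, -30)) = (105 - 2466)/(6944 + (-4/9 + 11)) = -2361/(6944 + 95/9) = -2361/62591/9 = -2361*9/62591 = -21249/62591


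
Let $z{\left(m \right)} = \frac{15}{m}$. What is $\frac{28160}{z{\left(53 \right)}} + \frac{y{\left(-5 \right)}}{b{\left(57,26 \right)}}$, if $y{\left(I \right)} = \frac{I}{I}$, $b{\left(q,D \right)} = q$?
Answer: $\frac{1890475}{19} \approx 99499.0$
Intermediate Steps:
$y{\left(I \right)} = 1$
$\frac{28160}{z{\left(53 \right)}} + \frac{y{\left(-5 \right)}}{b{\left(57,26 \right)}} = \frac{28160}{15 \cdot \frac{1}{53}} + 1 \cdot \frac{1}{57} = \frac{28160}{\frac{15}{53}} + \frac{1}{57} = 28160 \cdot \frac{53}{15} + \frac{1}{57} = \frac{298496}{3} + \frac{1}{57} = \frac{1890475}{19}$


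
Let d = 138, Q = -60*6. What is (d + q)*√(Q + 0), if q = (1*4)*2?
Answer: 876*I*√10 ≈ 2770.2*I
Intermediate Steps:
Q = -360
q = 8 (q = 4*2 = 8)
(d + q)*√(Q + 0) = (138 + 8)*√(-360 + 0) = 146*√(-360) = 146*(6*I*√10) = 876*I*√10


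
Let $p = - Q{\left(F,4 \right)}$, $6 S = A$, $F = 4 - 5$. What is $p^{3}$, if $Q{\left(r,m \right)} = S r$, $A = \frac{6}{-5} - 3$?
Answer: $- \frac{343}{1000} \approx -0.343$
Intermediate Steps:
$F = -1$ ($F = 4 - 5 = -1$)
$A = - \frac{21}{5}$ ($A = 6 \left(- \frac{1}{5}\right) - 3 = - \frac{6}{5} - 3 = - \frac{21}{5} \approx -4.2$)
$S = - \frac{7}{10}$ ($S = \frac{1}{6} \left(- \frac{21}{5}\right) = - \frac{7}{10} \approx -0.7$)
$Q{\left(r,m \right)} = - \frac{7 r}{10}$
$p = - \frac{7}{10}$ ($p = - \frac{\left(-7\right) \left(-1\right)}{10} = \left(-1\right) \frac{7}{10} = - \frac{7}{10} \approx -0.7$)
$p^{3} = \left(- \frac{7}{10}\right)^{3} = - \frac{343}{1000}$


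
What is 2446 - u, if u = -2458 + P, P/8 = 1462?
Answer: -6792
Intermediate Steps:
P = 11696 (P = 8*1462 = 11696)
u = 9238 (u = -2458 + 11696 = 9238)
2446 - u = 2446 - 1*9238 = 2446 - 9238 = -6792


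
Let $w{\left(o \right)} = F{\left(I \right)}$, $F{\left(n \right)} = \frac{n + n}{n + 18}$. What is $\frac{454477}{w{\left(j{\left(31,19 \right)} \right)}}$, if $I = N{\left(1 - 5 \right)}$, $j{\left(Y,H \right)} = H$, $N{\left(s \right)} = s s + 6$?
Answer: $\frac{4544770}{11} \approx 4.1316 \cdot 10^{5}$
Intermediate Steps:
$N{\left(s \right)} = 6 + s^{2}$ ($N{\left(s \right)} = s^{2} + 6 = 6 + s^{2}$)
$I = 22$ ($I = 6 + \left(1 - 5\right)^{2} = 6 + \left(-4\right)^{2} = 6 + 16 = 22$)
$F{\left(n \right)} = \frac{2 n}{18 + n}$
$w{\left(o \right)} = \frac{11}{10}$ ($w{\left(o \right)} = 2 \cdot 22 \frac{1}{18 + 22} = 2 \cdot 22 \cdot \frac{1}{40} = \frac{11}{10}$)
$\frac{454477}{w{\left(j{\left(31,19 \right)} \right)}} = \frac{454477}{\frac{11}{10}} = 454477 \cdot \frac{10}{11} = \frac{4544770}{11}$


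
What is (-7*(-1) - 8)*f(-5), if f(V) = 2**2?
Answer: -4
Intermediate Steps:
f(V) = 4
(-7*(-1) - 8)*f(-5) = (-7*(-1) - 8)*4 = (7 - 8)*4 = -1*4 = -4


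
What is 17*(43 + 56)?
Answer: 1683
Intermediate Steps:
17*(43 + 56) = 17*99 = 1683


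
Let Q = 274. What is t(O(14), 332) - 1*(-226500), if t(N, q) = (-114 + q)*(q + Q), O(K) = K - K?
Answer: 358608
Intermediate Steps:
O(K) = 0
t(N, q) = (-114 + q)*(274 + q) (t(N, q) = (-114 + q)*(q + 274) = (-114 + q)*(274 + q))
t(O(14), 332) - 1*(-226500) = (-31236 + 332**2 + 160*332) - 1*(-226500) = (-31236 + 110224 + 53120) + 226500 = 132108 + 226500 = 358608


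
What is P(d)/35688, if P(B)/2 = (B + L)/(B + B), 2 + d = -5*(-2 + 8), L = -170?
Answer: 101/571008 ≈ 0.00017688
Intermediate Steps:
d = -32 (d = -2 - 5*(-2 + 8) = -2 - 5*6 = -2 - 30 = -32)
P(B) = (-170 + B)/B (P(B) = 2*((B - 170)/(B + B)) = 2*((-170 + B)/((2*B))) = 2*((-170 + B)*(1/(2*B))) = 2*((-170 + B)/(2*B)) = (-170 + B)/B)
P(d)/35688 = ((-170 - 32)/(-32))/35688 = -1/32*(-202)*(1/35688) = (101/16)*(1/35688) = 101/571008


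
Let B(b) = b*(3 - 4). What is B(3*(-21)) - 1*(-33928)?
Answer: 33991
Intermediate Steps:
B(b) = -b (B(b) = b*(-1) = -b)
B(3*(-21)) - 1*(-33928) = -3*(-21) - 1*(-33928) = -1*(-63) + 33928 = 63 + 33928 = 33991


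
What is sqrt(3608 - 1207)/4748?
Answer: 49/4748 ≈ 0.010320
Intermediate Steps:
sqrt(3608 - 1207)/4748 = sqrt(2401)*(1/4748) = 49*(1/4748) = 49/4748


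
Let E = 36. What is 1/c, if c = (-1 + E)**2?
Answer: 1/1225 ≈ 0.00081633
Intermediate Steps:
c = 1225 (c = (-1 + 36)**2 = 35**2 = 1225)
1/c = 1/1225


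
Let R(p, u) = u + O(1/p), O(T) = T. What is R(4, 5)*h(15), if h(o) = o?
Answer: 315/4 ≈ 78.750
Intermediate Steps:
R(p, u) = u + 1/p
R(4, 5)*h(15) = (5 + 1/4)*15 = (5 + ¼)*15 = (21/4)*15 = 315/4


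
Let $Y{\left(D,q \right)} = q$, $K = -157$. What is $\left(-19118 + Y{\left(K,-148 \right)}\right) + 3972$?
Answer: $-15294$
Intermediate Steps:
$\left(-19118 + Y{\left(K,-148 \right)}\right) + 3972 = \left(-19118 - 148\right) + 3972 = -19266 + 3972 = -15294$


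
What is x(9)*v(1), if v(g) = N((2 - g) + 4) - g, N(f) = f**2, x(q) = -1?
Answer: -24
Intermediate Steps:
v(g) = (6 - g)**2 - g (v(g) = ((2 - g) + 4)**2 - g = (6 - g)**2 - g)
x(9)*v(1) = -((-6 + 1)**2 - 1*1) = -((-5)**2 - 1) = -(25 - 1) = -1*24 = -24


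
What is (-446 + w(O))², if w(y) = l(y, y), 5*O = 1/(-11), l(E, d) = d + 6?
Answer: 585688401/3025 ≈ 1.9362e+5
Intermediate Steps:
l(E, d) = 6 + d
O = -1/55 (O = (⅕)/(-11) = (⅕)*(-1/11) = -1/55 ≈ -0.018182)
w(y) = 6 + y
(-446 + w(O))² = (-446 + (6 - 1/55))² = (-446 + 329/55)² = (-24201/55)² = 585688401/3025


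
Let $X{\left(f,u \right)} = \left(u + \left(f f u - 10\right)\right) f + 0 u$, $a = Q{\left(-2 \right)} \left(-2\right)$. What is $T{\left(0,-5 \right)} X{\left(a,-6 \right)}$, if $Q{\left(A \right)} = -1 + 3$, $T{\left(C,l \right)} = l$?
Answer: $-2240$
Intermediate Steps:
$Q{\left(A \right)} = 2$
$a = -4$ ($a = 2 \left(-2\right) = -4$)
$X{\left(f,u \right)} = f \left(-10 + u + u f^{2}\right)$ ($X{\left(f,u \right)} = \left(u + \left(f^{2} u - 10\right)\right) f + 0 = \left(u + \left(u f^{2} - 10\right)\right) f + 0 = \left(u + \left(-10 + u f^{2}\right)\right) f + 0 = \left(-10 + u + u f^{2}\right) f + 0 = f \left(-10 + u + u f^{2}\right) + 0 = f \left(-10 + u + u f^{2}\right)$)
$T{\left(0,-5 \right)} X{\left(a,-6 \right)} = - 5 \left(- 4 \left(-10 - 6 - 6 \left(-4\right)^{2}\right)\right) = - 5 \left(- 4 \left(-10 - 6 - 96\right)\right) = - 5 \left(\left(-4\right) \left(-112\right)\right) = \left(-5\right) 448 = -2240$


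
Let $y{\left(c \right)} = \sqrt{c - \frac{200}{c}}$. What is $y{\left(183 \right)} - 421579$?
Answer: $-421579 + \frac{\sqrt{6091887}}{183} \approx -4.2157 \cdot 10^{5}$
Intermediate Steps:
$y{\left(183 \right)} - 421579 = \sqrt{183 - \frac{200}{183}} - 421579 = \sqrt{\frac{33289}{183}} - 421579 = \frac{\sqrt{6091887}}{183} - 421579 = -421579 + \frac{\sqrt{6091887}}{183}$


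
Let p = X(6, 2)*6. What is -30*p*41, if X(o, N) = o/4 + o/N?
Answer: -33210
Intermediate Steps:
X(o, N) = o/4 + o/N (X(o, N) = o*(¼) + o/N = o/4 + o/N)
p = 27 (p = ((¼)*6 + 6/2)*6 = (3/2 + 6*(½))*6 = (3/2 + 3)*6 = (9/2)*6 = 27)
-30*p*41 = -30*27*41 = -810*41 = -33210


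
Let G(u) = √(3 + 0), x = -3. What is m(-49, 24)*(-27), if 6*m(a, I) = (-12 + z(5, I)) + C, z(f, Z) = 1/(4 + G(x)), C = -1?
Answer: 1485/26 + 9*√3/26 ≈ 57.715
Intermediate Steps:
G(u) = √3
z(f, Z) = 1/(4 + √3)
m(a, I) = -55/26 - √3/78 (m(a, I) = ((-12 + (4/13 - √3/13)) - 1)/6 = ((-152/13 - √3/13) - 1)/6 = (-165/13 - √3/13)/6 = -55/26 - √3/78)
m(-49, 24)*(-27) = (-55/26 - √3/78)*(-27) = 1485/26 + 9*√3/26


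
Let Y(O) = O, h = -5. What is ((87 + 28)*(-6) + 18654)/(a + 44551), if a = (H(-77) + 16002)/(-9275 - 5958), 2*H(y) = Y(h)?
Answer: 182430408/452419589 ≈ 0.40323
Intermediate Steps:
H(y) = -5/2 (H(y) = (1/2)*(-5) = -5/2)
a = -31999/30466 (a = (-5/2 + 16002)/(-9275 - 5958) = (31999/2)/(-15233) = (31999/2)*(-1/15233) = -31999/30466 ≈ -1.0503)
((87 + 28)*(-6) + 18654)/(a + 44551) = ((87 + 28)*(-6) + 18654)/(-31999/30466 + 44551) = (115*(-6) + 18654)/(1357258767/30466) = (-690 + 18654)*(30466/1357258767) = 17964*(30466/1357258767) = 182430408/452419589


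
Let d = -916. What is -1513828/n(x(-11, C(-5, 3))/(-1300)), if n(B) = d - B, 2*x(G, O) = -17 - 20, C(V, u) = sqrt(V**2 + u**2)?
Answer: 3935952800/2381637 ≈ 1652.6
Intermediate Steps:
x(G, O) = -37/2 (x(G, O) = (-17 - 20)/2 = (1/2)*(-37) = -37/2)
n(B) = -916 - B
-1513828/n(x(-11, C(-5, 3))/(-1300)) = -1513828/(-916 - (-37)/(2*(-1300))) = -1513828/(-916 - (-37)*(-1)/(2*1300)) = -1513828/(-916 - 1*37/2600) = -1513828/(-916 - 37/2600) = -1513828/(-2381637/2600) = -1513828*(-2600/2381637) = 3935952800/2381637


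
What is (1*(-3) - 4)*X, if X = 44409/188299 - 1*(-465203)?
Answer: -613181128742/188299 ≈ -3.2564e+6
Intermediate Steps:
X = 87597304106/188299 (X = 44409*(1/188299) + 465203 = 44409/188299 + 465203 = 87597304106/188299 ≈ 4.6520e+5)
(1*(-3) - 4)*X = (1*(-3) - 4)*(87597304106/188299) = (-3 - 4)*(87597304106/188299) = -7*87597304106/188299 = -613181128742/188299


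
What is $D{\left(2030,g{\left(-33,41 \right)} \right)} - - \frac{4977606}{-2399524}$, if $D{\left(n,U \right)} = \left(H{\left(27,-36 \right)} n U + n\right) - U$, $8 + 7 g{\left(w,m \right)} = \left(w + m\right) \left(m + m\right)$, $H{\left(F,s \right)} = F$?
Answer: $\frac{42628056733183}{8398334} \approx 5.0758 \cdot 10^{6}$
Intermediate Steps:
$g{\left(w,m \right)} = - \frac{8}{7} + \frac{2 m \left(m + w\right)}{7}$ ($g{\left(w,m \right)} = - \frac{8}{7} + \frac{\left(w + m\right) \left(m + m\right)}{7} = - \frac{8}{7} + \frac{\left(m + w\right) 2 m}{7} = - \frac{8}{7} + \frac{2 m \left(m + w\right)}{7}$)
$D{\left(n,U \right)} = n - U + 27 U n$ ($D{\left(n,U \right)} = \left(27 n U + n\right) - U = \left(27 U n + n\right) - U = \left(n + 27 U n\right) - U = n - U + 27 U n$)
$D{\left(2030,g{\left(-33,41 \right)} \right)} - - \frac{4977606}{-2399524} = \left(2030 - \left(- \frac{8}{7} + \frac{2 \cdot 41^{2}}{7} + \frac{2}{7} \cdot 41 \left(-33\right)\right) + 27 \left(- \frac{8}{7} + \frac{2 \cdot 41^{2}}{7} + \frac{2}{7} \cdot 41 \left(-33\right)\right) 2030\right) - - \frac{4977606}{-2399524} = \left(2030 - \left(- \frac{8}{7} + \frac{2}{7} \cdot 1681 - \frac{2706}{7}\right) + 27 \left(- \frac{8}{7} + \frac{2}{7} \cdot 1681 - \frac{2706}{7}\right) 2030\right) - \left(-4977606\right) \left(- \frac{1}{2399524}\right) = \left(2030 - \left(- \frac{8}{7} + \frac{3362}{7} - \frac{2706}{7}\right) + 27 \left(- \frac{8}{7} + \frac{3362}{7} - \frac{2706}{7}\right) 2030\right) - \frac{2488803}{1199762} = \left(2030 - \frac{648}{7} + 27 \cdot \frac{648}{7} \cdot 2030\right) - \frac{2488803}{1199762} = \left(2030 - \frac{648}{7} + 5073840\right) - \frac{2488803}{1199762} = \frac{35530442}{7} - \frac{2488803}{1199762} = \frac{42628056733183}{8398334}$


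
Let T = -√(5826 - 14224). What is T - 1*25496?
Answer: -25496 - I*√8398 ≈ -25496.0 - 91.641*I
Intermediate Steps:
T = -I*√8398 (T = -√(-8398) = -I*√8398 ≈ -91.641*I)
T - 1*25496 = -I*√8398 - 1*25496 = -I*√8398 - 25496 = -25496 - I*√8398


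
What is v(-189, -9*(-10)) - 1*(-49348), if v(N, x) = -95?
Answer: 49253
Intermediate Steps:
v(-189, -9*(-10)) - 1*(-49348) = -95 - 1*(-49348) = -95 + 49348 = 49253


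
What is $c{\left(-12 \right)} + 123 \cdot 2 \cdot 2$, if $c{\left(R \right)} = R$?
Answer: $480$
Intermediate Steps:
$c{\left(-12 \right)} + 123 \cdot 2 \cdot 2 = -12 + 123 \cdot 2 \cdot 2 = -12 + 123 \cdot 4 = -12 + 492 = 480$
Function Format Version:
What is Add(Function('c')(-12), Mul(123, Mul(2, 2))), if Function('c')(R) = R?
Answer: 480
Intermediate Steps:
Add(Function('c')(-12), Mul(123, Mul(2, 2))) = Add(-12, Mul(123, Mul(2, 2))) = Add(-12, Mul(123, 4)) = Add(-12, 492) = 480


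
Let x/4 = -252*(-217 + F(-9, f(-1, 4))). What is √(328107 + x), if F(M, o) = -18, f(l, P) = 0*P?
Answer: √564987 ≈ 751.66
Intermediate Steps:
f(l, P) = 0
x = 236880 (x = 4*(-252*(-217 - 18)) = 4*(-252*(-235)) = 4*59220 = 236880)
√(328107 + x) = √(328107 + 236880) = √564987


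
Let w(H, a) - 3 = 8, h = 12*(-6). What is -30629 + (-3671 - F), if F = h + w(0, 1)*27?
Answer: -34525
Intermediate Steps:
h = -72
w(H, a) = 11 (w(H, a) = 3 + 8 = 11)
F = 225 (F = -72 + 11*27 = -72 + 297 = 225)
-30629 + (-3671 - F) = -30629 + (-3671 - 1*225) = -30629 + (-3671 - 225) = -30629 - 3896 = -34525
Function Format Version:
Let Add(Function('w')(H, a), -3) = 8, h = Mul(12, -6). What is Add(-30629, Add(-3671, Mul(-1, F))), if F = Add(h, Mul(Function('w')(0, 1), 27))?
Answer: -34525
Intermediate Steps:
h = -72
Function('w')(H, a) = 11 (Function('w')(H, a) = Add(3, 8) = 11)
F = 225 (F = Add(-72, Mul(11, 27)) = Add(-72, 297) = 225)
Add(-30629, Add(-3671, Mul(-1, F))) = Add(-30629, Add(-3671, Mul(-1, 225))) = Add(-30629, Add(-3671, -225)) = Add(-30629, -3896) = -34525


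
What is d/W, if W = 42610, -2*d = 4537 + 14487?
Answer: -4756/21305 ≈ -0.22323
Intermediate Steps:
d = -9512 (d = -(4537 + 14487)/2 = -½*19024 = -9512)
d/W = -9512/42610 = -9512*1/42610 = -4756/21305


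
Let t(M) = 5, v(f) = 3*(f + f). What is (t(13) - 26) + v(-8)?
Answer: -69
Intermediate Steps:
v(f) = 6*f (v(f) = 3*(2*f) = 6*f)
(t(13) - 26) + v(-8) = (5 - 26) + 6*(-8) = -21 - 48 = -69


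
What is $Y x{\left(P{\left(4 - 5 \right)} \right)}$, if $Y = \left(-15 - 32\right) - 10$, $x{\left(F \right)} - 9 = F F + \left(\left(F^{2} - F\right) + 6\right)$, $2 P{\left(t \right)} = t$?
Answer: $-912$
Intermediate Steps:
$P{\left(t \right)} = \frac{t}{2}$
$x{\left(F \right)} = 15 - F + 2 F^{2}$ ($x{\left(F \right)} = 9 + \left(F F + \left(\left(F^{2} - F\right) + 6\right)\right) = 9 + \left(F^{2} + \left(6 + F^{2} - F\right)\right) = 9 + \left(6 - F + 2 F^{2}\right) = 15 - F + 2 F^{2}$)
$Y = -57$ ($Y = -47 - 10 = -57$)
$Y x{\left(P{\left(4 - 5 \right)} \right)} = - 57 \left(15 - \frac{4 - 5}{2} + 2 \left(\frac{4 - 5}{2}\right)^{2}\right) = - 57 \left(15 - \frac{1}{2} \left(-1\right) + 2 \left(\frac{1}{2} \left(-1\right)\right)^{2}\right) = - 57 \left(15 - - \frac{1}{2} + 2 \left(- \frac{1}{2}\right)^{2}\right) = - 57 \left(15 + \frac{1}{2} + 2 \cdot \frac{1}{4}\right) = - 57 \left(15 + \frac{1}{2} + \frac{1}{2}\right) = \left(-57\right) 16 = -912$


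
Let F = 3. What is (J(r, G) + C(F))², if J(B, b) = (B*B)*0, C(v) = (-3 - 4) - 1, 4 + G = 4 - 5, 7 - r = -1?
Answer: 64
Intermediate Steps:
r = 8 (r = 7 - 1*(-1) = 7 + 1 = 8)
G = -5 (G = -4 + (4 - 5) = -4 - 1 = -5)
C(v) = -8 (C(v) = -7 - 1 = -8)
J(B, b) = 0 (J(B, b) = B²*0 = 0)
(J(r, G) + C(F))² = (0 - 8)² = (-8)² = 64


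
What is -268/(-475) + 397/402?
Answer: 296311/190950 ≈ 1.5518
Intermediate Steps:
-268/(-475) + 397/402 = -268*(-1/475) + 397*(1/402) = 268/475 + 397/402 = 296311/190950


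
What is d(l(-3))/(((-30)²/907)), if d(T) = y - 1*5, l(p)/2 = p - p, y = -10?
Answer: -907/60 ≈ -15.117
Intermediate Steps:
l(p) = 0 (l(p) = 2*(p - p) = 2*0 = 0)
d(T) = -15 (d(T) = -10 - 1*5 = -10 - 5 = -15)
d(l(-3))/(((-30)²/907)) = -15/((-30)²/907) = -15/(900*(1/907)) = -15/900/907 = -15*907/900 = -907/60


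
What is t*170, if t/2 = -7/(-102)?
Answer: 70/3 ≈ 23.333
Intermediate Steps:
t = 7/51 (t = 2*(-7/(-102)) = 2*(-7*(-1/102)) = 2*(7/102) = 7/51 ≈ 0.13725)
t*170 = (7/51)*170 = 70/3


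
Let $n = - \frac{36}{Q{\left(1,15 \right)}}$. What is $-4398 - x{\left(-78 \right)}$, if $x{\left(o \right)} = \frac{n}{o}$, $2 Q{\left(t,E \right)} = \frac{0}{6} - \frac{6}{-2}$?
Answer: $- \frac{57178}{13} \approx -4398.3$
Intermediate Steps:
$Q{\left(t,E \right)} = \frac{3}{2}$ ($Q{\left(t,E \right)} = \frac{\frac{0}{6} - \frac{6}{-2}}{2} = \frac{0 \cdot \frac{1}{6} - -3}{2} = \frac{0 + 3}{2} = \frac{1}{2} \cdot 3 = \frac{3}{2}$)
$n = -24$ ($n = - \frac{36}{\frac{3}{2}} = \left(-36\right) \frac{2}{3} = -24$)
$x{\left(o \right)} = - \frac{24}{o}$
$-4398 - x{\left(-78 \right)} = -4398 - - \frac{24}{-78} = -4398 - \left(-24\right) \left(- \frac{1}{78}\right) = -4398 - \frac{4}{13} = - \frac{57178}{13}$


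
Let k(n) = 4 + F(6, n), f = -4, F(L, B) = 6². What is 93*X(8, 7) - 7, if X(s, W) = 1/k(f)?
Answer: -187/40 ≈ -4.6750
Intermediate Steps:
F(L, B) = 36
k(n) = 40 (k(n) = 4 + 36 = 40)
X(s, W) = 1/40
93*X(8, 7) - 7 = 93*(1/40) - 7 = 93/40 - 7 = -187/40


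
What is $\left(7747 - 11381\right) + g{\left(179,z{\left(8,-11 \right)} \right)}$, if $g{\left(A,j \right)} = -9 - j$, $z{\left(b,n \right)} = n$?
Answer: $-3632$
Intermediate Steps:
$\left(7747 - 11381\right) + g{\left(179,z{\left(8,-11 \right)} \right)} = \left(7747 - 11381\right) - -2 = \left(7747 - 11381\right) + \left(-9 + 11\right) = -3634 + 2 = -3632$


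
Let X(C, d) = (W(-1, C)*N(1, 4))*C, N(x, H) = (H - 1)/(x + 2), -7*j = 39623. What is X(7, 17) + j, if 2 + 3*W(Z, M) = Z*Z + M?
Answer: -39525/7 ≈ -5646.4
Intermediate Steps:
j = -39623/7 (j = -⅐*39623 = -39623/7 ≈ -5660.4)
W(Z, M) = -⅔ + M/3 + Z²/3 (W(Z, M) = -⅔ + (Z*Z + M)/3 = -⅔ + (Z² + M)/3 = -⅔ + (M + Z²)/3 = -⅔ + (M/3 + Z²/3) = -⅔ + M/3 + Z²/3)
N(x, H) = (-1 + H)/(2 + x)
X(C, d) = C*(-⅓ + C/3) (X(C, d) = ((-⅔ + C/3 + (⅓)*(-1)²)*((-1 + 4)/(2 + 1)))*C = ((-⅔ + C/3 + (⅓)*1)*(3/3))*C = ((-⅔ + C/3 + ⅓)*((⅓)*3))*C = ((-⅓ + C/3)*1)*C = (-⅓ + C/3)*C = C*(-⅓ + C/3))
X(7, 17) + j = (⅓)*7*(-1 + 7) - 39623/7 = (⅓)*7*6 - 39623/7 = 14 - 39623/7 = -39525/7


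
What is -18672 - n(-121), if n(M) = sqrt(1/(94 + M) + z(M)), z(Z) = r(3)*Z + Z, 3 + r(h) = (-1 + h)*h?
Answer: -18672 - I*sqrt(39207)/9 ≈ -18672.0 - 22.001*I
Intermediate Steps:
r(h) = -3 + h*(-1 + h) (r(h) = -3 + (-1 + h)*h = -3 + h*(-1 + h))
z(Z) = 4*Z (z(Z) = (-3 + 3**2 - 1*3)*Z + Z = (-3 + 9 - 3)*Z + Z = 3*Z + Z = 4*Z)
n(M) = sqrt(1/(94 + M) + 4*M)
-18672 - n(-121) = -18672 - sqrt((1 + 4*(-121)*(94 - 121))/(94 - 121)) = -18672 - sqrt((1 + 4*(-121)*(-27))/(-27)) = -18672 - sqrt(-(1 + 13068)/27) = -18672 - sqrt(-1/27*13069) = -18672 - sqrt(-13069/27) = -18672 - I*sqrt(39207)/9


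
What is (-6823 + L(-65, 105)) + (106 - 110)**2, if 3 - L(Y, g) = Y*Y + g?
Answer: -11134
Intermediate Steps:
L(Y, g) = 3 - g - Y**2 (L(Y, g) = 3 - (Y*Y + g) = 3 - (Y**2 + g) = 3 - (g + Y**2) = 3 + (-g - Y**2) = 3 - g - Y**2)
(-6823 + L(-65, 105)) + (106 - 110)**2 = (-6823 + (3 - 1*105 - 1*(-65)**2)) + (106 - 110)**2 = (-6823 + (3 - 105 - 1*4225)) + (-4)**2 = (-6823 + (3 - 105 - 4225)) + 16 = (-6823 - 4327) + 16 = -11150 + 16 = -11134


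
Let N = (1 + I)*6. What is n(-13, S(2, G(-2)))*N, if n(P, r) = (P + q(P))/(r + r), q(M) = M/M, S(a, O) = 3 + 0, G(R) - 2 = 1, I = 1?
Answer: -24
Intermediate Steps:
G(R) = 3 (G(R) = 2 + 1 = 3)
S(a, O) = 3
q(M) = 1
N = 12 (N = (1 + 1)*6 = 2*6 = 12)
n(P, r) = (1 + P)/(2*r) (n(P, r) = (P + 1)/(r + r) = (1 + P)/((2*r)) = (1 + P)*(1/(2*r)) = (1 + P)/(2*r))
n(-13, S(2, G(-2)))*N = ((1/2)*(1 - 13)/3)*12 = ((1/2)*(1/3)*(-12))*12 = -2*12 = -24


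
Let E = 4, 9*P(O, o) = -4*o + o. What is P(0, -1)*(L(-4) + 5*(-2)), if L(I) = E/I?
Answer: -11/3 ≈ -3.6667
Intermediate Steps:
P(O, o) = -o/3 (P(O, o) = (-4*o + o)/9 = (-3*o)/9 = -o/3)
L(I) = 4/I
P(0, -1)*(L(-4) + 5*(-2)) = (-⅓*(-1))*(4/(-4) + 5*(-2)) = (4*(-¼) - 10)/3 = (-1 - 10)/3 = (⅓)*(-11) = -11/3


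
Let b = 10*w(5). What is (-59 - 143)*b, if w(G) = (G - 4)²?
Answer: -2020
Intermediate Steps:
w(G) = (-4 + G)²
b = 10 (b = 10*(-4 + 5)² = 10*1² = 10*1 = 10)
(-59 - 143)*b = (-59 - 143)*10 = -202*10 = -2020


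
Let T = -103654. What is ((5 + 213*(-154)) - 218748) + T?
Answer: -355199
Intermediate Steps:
((5 + 213*(-154)) - 218748) + T = ((5 + 213*(-154)) - 218748) - 103654 = ((5 - 32802) - 218748) - 103654 = (-32797 - 218748) - 103654 = -251545 - 103654 = -355199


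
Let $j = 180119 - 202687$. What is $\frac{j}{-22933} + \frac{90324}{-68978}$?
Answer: $- \frac{19796338}{60841249} \approx -0.32538$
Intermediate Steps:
$j = -22568$ ($j = 180119 - 202687 = -22568$)
$\frac{j}{-22933} + \frac{90324}{-68978} = - \frac{22568}{-22933} + \frac{90324}{-68978} = \left(-22568\right) \left(- \frac{1}{22933}\right) + 90324 \left(- \frac{1}{68978}\right) = \frac{22568}{22933} - \frac{3474}{2653} = - \frac{19796338}{60841249}$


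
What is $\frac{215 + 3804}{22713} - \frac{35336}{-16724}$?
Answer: $\frac{1924337}{840381} \approx 2.2898$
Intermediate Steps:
$\frac{215 + 3804}{22713} - \frac{35336}{-16724} = 4019 \cdot \frac{1}{22713} - - \frac{8834}{4181} = \frac{4019}{22713} + \frac{8834}{4181} = \frac{1924337}{840381}$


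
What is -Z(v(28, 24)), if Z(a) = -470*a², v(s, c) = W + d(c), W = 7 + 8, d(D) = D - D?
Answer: 105750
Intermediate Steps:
d(D) = 0
W = 15
v(s, c) = 15 (v(s, c) = 15 + 0 = 15)
-Z(v(28, 24)) = -(-470)*15² = -(-470)*225 = -1*(-105750) = 105750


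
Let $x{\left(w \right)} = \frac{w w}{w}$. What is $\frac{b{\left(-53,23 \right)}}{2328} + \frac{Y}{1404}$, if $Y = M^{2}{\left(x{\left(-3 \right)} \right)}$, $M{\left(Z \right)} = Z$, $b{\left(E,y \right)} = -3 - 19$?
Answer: $- \frac{23}{7566} \approx -0.0030399$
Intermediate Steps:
$x{\left(w \right)} = w$ ($x{\left(w \right)} = \frac{w^{2}}{w} = w$)
$b{\left(E,y \right)} = -22$ ($b{\left(E,y \right)} = -3 - 19 = -22$)
$Y = 9$ ($Y = \left(-3\right)^{2} = 9$)
$\frac{b{\left(-53,23 \right)}}{2328} + \frac{Y}{1404} = - \frac{22}{2328} + \frac{9}{1404} = \left(-22\right) \frac{1}{2328} + 9 \cdot \frac{1}{1404} = - \frac{11}{1164} + \frac{1}{156} = - \frac{23}{7566}$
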